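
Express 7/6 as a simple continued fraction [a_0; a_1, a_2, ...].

[1; 6]

Run the Euclidean algorithm on 7 and 6; the successive quotients are the partial quotients a_0, a_1, ... (each step inverts the fractional part left over by the previous one):
  7 = 1*6 + 1, so a_0 = 1.
  6 = 6*1 + 0, so a_1 = 6.
The remainder reaches 0 after 2 divisions, so the expansion has 2 partial quotients, read off in order.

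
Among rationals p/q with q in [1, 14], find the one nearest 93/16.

64/11

Expand x = 93/16 as a continued fraction with the Euclidean algorithm:
  93 = 5*16 + 13, so a_0 = 5.
  16 = 1*13 + 3, so a_1 = 1.
  13 = 4*3 + 1, so a_2 = 4.
  3 = 3*1 + 0, so a_3 = 3.
so x = [5; 1, 4, 3].
Convergents (p_i = a_i*p_{i-1} + p_{i-2}, q_i = a_i*q_{i-1} + q_{i-2} with p_{-2}=0, p_{-1}=1, q_{-2}=1, q_{-1}=0), until the denominator exceeds 14:
  i=0: a_0=5, p_0 = 5*1 + 0 = 5, q_0 = 5*0 + 1 = 1.
  i=1: a_1=1, p_1 = 1*5 + 1 = 6, q_1 = 1*1 + 0 = 1.
  i=2: a_2=4, p_2 = 4*6 + 5 = 29, q_2 = 4*1 + 1 = 5.
  i=3: a_3=3, p_3 = 3*29 + 6 = 93, q_3 = 3*5 + 1 = 16.
q_3 = 16 > 14, so the last convergent with denominator <= 14 is p_2/q_2 = 29/5.
The closest fraction with denominator <= 14 is either p_2/q_2 or the intermediate fraction (k*p_2 + p_1)/(k*q_2 + q_1) with the largest k >= 1 whose denominator stays <= 14; these approach x as k grows, and every other convergent or intermediate fraction in range is farther away.
Largest k: floor((14 - q_1)/q_2) = floor((14 - 1)/5) = 2.
That gives (2*29 + 6)/(2*5 + 1) = 64/11.
Compare the errors: |x - 29/5| = |93*5 - 29*16|/(16*5) = 1/80, and |x - 64/11| = |93*11 - 64*16|/(16*11) = 1/176.
Cross-multiplying, 1*80 = 80 < 176 = 1*176, so 1/176 is smaller: the intermediate fraction 64/11 is closer to x than 29/5.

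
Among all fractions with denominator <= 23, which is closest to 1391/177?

Expand x = 1391/177 as a continued fraction with the Euclidean algorithm:
  1391 = 7*177 + 152, so a_0 = 7.
  177 = 1*152 + 25, so a_1 = 1.
  152 = 6*25 + 2, so a_2 = 6.
  25 = 12*2 + 1, so a_3 = 12.
  2 = 2*1 + 0, so a_4 = 2.
so x = [7; 1, 6, 12, 2].
Convergents (p_i = a_i*p_{i-1} + p_{i-2}, q_i = a_i*q_{i-1} + q_{i-2} with p_{-2}=0, p_{-1}=1, q_{-2}=1, q_{-1}=0), until the denominator exceeds 23:
  i=0: a_0=7, p_0 = 7*1 + 0 = 7, q_0 = 7*0 + 1 = 1.
  i=1: a_1=1, p_1 = 1*7 + 1 = 8, q_1 = 1*1 + 0 = 1.
  i=2: a_2=6, p_2 = 6*8 + 7 = 55, q_2 = 6*1 + 1 = 7.
  i=3: a_3=12, p_3 = 12*55 + 8 = 668, q_3 = 12*7 + 1 = 85.
q_3 = 85 > 23, so the last convergent with denominator <= 23 is p_2/q_2 = 55/7.
The closest fraction with denominator <= 23 is either p_2/q_2 or the intermediate fraction (k*p_2 + p_1)/(k*q_2 + q_1) with the largest k >= 1 whose denominator stays <= 23; these approach x as k grows, and every other convergent or intermediate fraction in range is farther away.
Largest k: floor((23 - q_1)/q_2) = floor((23 - 1)/7) = 3.
That gives (3*55 + 8)/(3*7 + 1) = 173/22.
Compare the errors: |x - 55/7| = |1391*7 - 55*177|/(177*7) = 2/1239, and |x - 173/22| = |1391*22 - 173*177|/(177*22) = 19/3894.
Cross-multiplying, 2*3894 = 7788 < 23541 = 19*1239, so 2/1239 is smaller: the convergent 55/7 is closer to x than 173/22.

55/7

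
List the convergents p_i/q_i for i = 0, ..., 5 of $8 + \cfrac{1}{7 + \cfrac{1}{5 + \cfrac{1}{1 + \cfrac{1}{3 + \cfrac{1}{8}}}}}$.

Using the convergent recurrence p_i = a_i*p_{i-1} + p_{i-2}, q_i = a_i*q_{i-1} + q_{i-2} with p_{-2}=0, p_{-1}=1, q_{-2}=1, q_{-1}=0:
  i=0: a_0=8, p_0 = 8*1 + 0 = 8, q_0 = 8*0 + 1 = 1.
  i=1: a_1=7, p_1 = 7*8 + 1 = 57, q_1 = 7*1 + 0 = 7.
  i=2: a_2=5, p_2 = 5*57 + 8 = 293, q_2 = 5*7 + 1 = 36.
  i=3: a_3=1, p_3 = 1*293 + 57 = 350, q_3 = 1*36 + 7 = 43.
  i=4: a_4=3, p_4 = 3*350 + 293 = 1343, q_4 = 3*43 + 36 = 165.
  i=5: a_5=8, p_5 = 8*1343 + 350 = 11094, q_5 = 8*165 + 43 = 1363.

8/1, 57/7, 293/36, 350/43, 1343/165, 11094/1363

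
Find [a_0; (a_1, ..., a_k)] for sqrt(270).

[16; (2, 3, 6, 3, 2, 32)]

Write x_i = (sqrt(270) + m_i)/d_i with (m_0, d_0) = (0, 1). a_0 = floor(sqrt(270)) = 16, since 16^2 = 256 <= 270 < 289 = 17^2.
Iterate m_{i+1} = d_i*a_i - m_i, d_{i+1} = (270 - m_{i+1}^2)/d_i, a_{i+1} = floor((a_0 + m_{i+1})/d_{i+1}):
  m_1 = 1*16 - 0 = 16, d_1 = (270 - 16^2)/1 = 14/1 = 14, a_1 = floor((16 + 16)/14) = 2.
  m_2 = 14*2 - 16 = 12, d_2 = (270 - 12^2)/14 = 126/14 = 9, a_2 = floor((16 + 12)/9) = 3.
  m_3 = 9*3 - 12 = 15, d_3 = (270 - 15^2)/9 = 45/9 = 5, a_3 = floor((16 + 15)/5) = 6.
  m_4 = 5*6 - 15 = 15, d_4 = (270 - 15^2)/5 = 45/5 = 9, a_4 = floor((16 + 15)/9) = 3.
  m_5 = 9*3 - 15 = 12, d_5 = (270 - 12^2)/9 = 126/9 = 14, a_5 = floor((16 + 12)/14) = 2.
  m_6 = 14*2 - 12 = 16, d_6 = (270 - 16^2)/14 = 14/14 = 1, a_6 = floor((16 + 16)/1) = 32.
  m_7 = 1*32 - 16 = 16, d_7 = (270 - 16^2)/1 = 14/1 = 14: (m_7, d_7) = (m_1, d_1) = (16, 14), so from here the quotients repeat a_1, ..., a_6; the period length is 6.
Hence the expansion of sqrt(270) is a_0 = 16 followed by the repeating block 2, 3, 6, 3, 2, 32 (period 6).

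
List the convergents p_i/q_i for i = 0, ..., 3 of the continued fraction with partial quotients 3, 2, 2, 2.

3/1, 7/2, 17/5, 41/12

Using the convergent recurrence p_i = a_i*p_{i-1} + p_{i-2}, q_i = a_i*q_{i-1} + q_{i-2} with p_{-2}=0, p_{-1}=1, q_{-2}=1, q_{-1}=0:
  i=0: a_0=3, p_0 = 3*1 + 0 = 3, q_0 = 3*0 + 1 = 1.
  i=1: a_1=2, p_1 = 2*3 + 1 = 7, q_1 = 2*1 + 0 = 2.
  i=2: a_2=2, p_2 = 2*7 + 3 = 17, q_2 = 2*2 + 1 = 5.
  i=3: a_3=2, p_3 = 2*17 + 7 = 41, q_3 = 2*5 + 2 = 12.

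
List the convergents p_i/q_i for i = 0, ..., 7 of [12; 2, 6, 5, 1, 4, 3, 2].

12/1, 25/2, 162/13, 835/67, 997/80, 4823/387, 15466/1241, 35755/2869

Using the convergent recurrence p_i = a_i*p_{i-1} + p_{i-2}, q_i = a_i*q_{i-1} + q_{i-2} with p_{-2}=0, p_{-1}=1, q_{-2}=1, q_{-1}=0:
  i=0: a_0=12, p_0 = 12*1 + 0 = 12, q_0 = 12*0 + 1 = 1.
  i=1: a_1=2, p_1 = 2*12 + 1 = 25, q_1 = 2*1 + 0 = 2.
  i=2: a_2=6, p_2 = 6*25 + 12 = 162, q_2 = 6*2 + 1 = 13.
  i=3: a_3=5, p_3 = 5*162 + 25 = 835, q_3 = 5*13 + 2 = 67.
  i=4: a_4=1, p_4 = 1*835 + 162 = 997, q_4 = 1*67 + 13 = 80.
  i=5: a_5=4, p_5 = 4*997 + 835 = 4823, q_5 = 4*80 + 67 = 387.
  i=6: a_6=3, p_6 = 3*4823 + 997 = 15466, q_6 = 3*387 + 80 = 1241.
  i=7: a_7=2, p_7 = 2*15466 + 4823 = 35755, q_7 = 2*1241 + 387 = 2869.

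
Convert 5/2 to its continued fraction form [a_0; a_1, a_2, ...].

[2; 2]

Run the Euclidean algorithm on 5 and 2; the successive quotients are the partial quotients a_0, a_1, ... (each step inverts the fractional part left over by the previous one):
  5 = 2*2 + 1, so a_0 = 2.
  2 = 2*1 + 0, so a_1 = 2.
The remainder reaches 0 after 2 divisions, so the expansion has 2 partial quotients, read off in order.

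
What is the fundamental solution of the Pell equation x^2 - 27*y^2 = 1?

(x, y) = (26, 5)

First expand sqrt(27) as a continued fraction. With x_i = (sqrt(27) + m_i)/d_i and (m_0, d_0) = (0, 1): a_0 = floor(sqrt(27)) = 5, since 5^2 = 25 <= 27 < 36 = 6^2.
Iterate m_{i+1} = d_i*a_i - m_i, d_{i+1} = (27 - m_{i+1}^2)/d_i, a_{i+1} = floor((a_0 + m_{i+1})/d_{i+1}):
  m_1 = 1*5 - 0 = 5, d_1 = (27 - 5^2)/1 = 2/1 = 2, a_1 = floor((5 + 5)/2) = 5.
  m_2 = 2*5 - 5 = 5, d_2 = (27 - 5^2)/2 = 2/2 = 1, a_2 = floor((5 + 5)/1) = 10.
  m_3 = 1*10 - 5 = 5, d_3 = (27 - 5^2)/1 = 2/1 = 2: (m_3, d_3) = (m_1, d_1) = (5, 2), so from here the quotients repeat a_1, a_2; the period length is 2.
So sqrt(27) = [5; (5, 10)] with period length k = 2.
k is even, so the fundamental solution of x^2 - 27y^2 = 1 is (p_{k-1}, q_{k-1}) = (p_1, q_1); compute convergents through index 1.
Convergents (p_i = a_i*p_{i-1} + p_{i-2}, q_i = a_i*q_{i-1} + q_{i-2} with p_{-2}=0, p_{-1}=1, q_{-2}=1, q_{-1}=0):
  i=0: a_0=5, p_0 = 5*1 + 0 = 5, q_0 = 5*0 + 1 = 1.
  i=1: a_1=5, p_1 = 5*5 + 1 = 26, q_1 = 5*1 + 0 = 5.
Check: 26^2 - 27*5^2 = 676 - 675 = 1, so (x, y) = (26, 5) solves the equation, and by the theorem it is the least positive solution.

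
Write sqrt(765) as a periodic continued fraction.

[27; (1, 1, 1, 13, 6, 13, 1, 1, 1, 54)]

Write x_i = (sqrt(765) + m_i)/d_i with (m_0, d_0) = (0, 1). a_0 = floor(sqrt(765)) = 27, since 27^2 = 729 <= 765 < 784 = 28^2.
Iterate m_{i+1} = d_i*a_i - m_i, d_{i+1} = (765 - m_{i+1}^2)/d_i, a_{i+1} = floor((a_0 + m_{i+1})/d_{i+1}):
  m_1 = 1*27 - 0 = 27, d_1 = (765 - 27^2)/1 = 36/1 = 36, a_1 = floor((27 + 27)/36) = 1.
  m_2 = 36*1 - 27 = 9, d_2 = (765 - 9^2)/36 = 684/36 = 19, a_2 = floor((27 + 9)/19) = 1.
  m_3 = 19*1 - 9 = 10, d_3 = (765 - 10^2)/19 = 665/19 = 35, a_3 = floor((27 + 10)/35) = 1.
  m_4 = 35*1 - 10 = 25, d_4 = (765 - 25^2)/35 = 140/35 = 4, a_4 = floor((27 + 25)/4) = 13.
  m_5 = 4*13 - 25 = 27, d_5 = (765 - 27^2)/4 = 36/4 = 9, a_5 = floor((27 + 27)/9) = 6.
  m_6 = 9*6 - 27 = 27, d_6 = (765 - 27^2)/9 = 36/9 = 4, a_6 = floor((27 + 27)/4) = 13.
  m_7 = 4*13 - 27 = 25, d_7 = (765 - 25^2)/4 = 140/4 = 35, a_7 = floor((27 + 25)/35) = 1.
  m_8 = 35*1 - 25 = 10, d_8 = (765 - 10^2)/35 = 665/35 = 19, a_8 = floor((27 + 10)/19) = 1.
  m_9 = 19*1 - 10 = 9, d_9 = (765 - 9^2)/19 = 684/19 = 36, a_9 = floor((27 + 9)/36) = 1.
  m_10 = 36*1 - 9 = 27, d_10 = (765 - 27^2)/36 = 36/36 = 1, a_10 = floor((27 + 27)/1) = 54.
  m_11 = 1*54 - 27 = 27, d_11 = (765 - 27^2)/1 = 36/1 = 36: (m_11, d_11) = (m_1, d_1) = (27, 36), so from here the quotients repeat a_1, ..., a_10; the period length is 10.
Hence the expansion of sqrt(765) is a_0 = 27 followed by the repeating block 1, 1, 1, 13, 6, 13, 1, 1, 1, 54 (period 10).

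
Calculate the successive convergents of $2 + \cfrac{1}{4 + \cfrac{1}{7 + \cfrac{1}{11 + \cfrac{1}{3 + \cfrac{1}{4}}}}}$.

2/1, 9/4, 65/29, 724/323, 2237/998, 9672/4315

Using the convergent recurrence p_i = a_i*p_{i-1} + p_{i-2}, q_i = a_i*q_{i-1} + q_{i-2} with p_{-2}=0, p_{-1}=1, q_{-2}=1, q_{-1}=0:
  i=0: a_0=2, p_0 = 2*1 + 0 = 2, q_0 = 2*0 + 1 = 1.
  i=1: a_1=4, p_1 = 4*2 + 1 = 9, q_1 = 4*1 + 0 = 4.
  i=2: a_2=7, p_2 = 7*9 + 2 = 65, q_2 = 7*4 + 1 = 29.
  i=3: a_3=11, p_3 = 11*65 + 9 = 724, q_3 = 11*29 + 4 = 323.
  i=4: a_4=3, p_4 = 3*724 + 65 = 2237, q_4 = 3*323 + 29 = 998.
  i=5: a_5=4, p_5 = 4*2237 + 724 = 9672, q_5 = 4*998 + 323 = 4315.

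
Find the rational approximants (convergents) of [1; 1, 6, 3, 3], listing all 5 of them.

Using the convergent recurrence p_i = a_i*p_{i-1} + p_{i-2}, q_i = a_i*q_{i-1} + q_{i-2} with p_{-2}=0, p_{-1}=1, q_{-2}=1, q_{-1}=0:
  i=0: a_0=1, p_0 = 1*1 + 0 = 1, q_0 = 1*0 + 1 = 1.
  i=1: a_1=1, p_1 = 1*1 + 1 = 2, q_1 = 1*1 + 0 = 1.
  i=2: a_2=6, p_2 = 6*2 + 1 = 13, q_2 = 6*1 + 1 = 7.
  i=3: a_3=3, p_3 = 3*13 + 2 = 41, q_3 = 3*7 + 1 = 22.
  i=4: a_4=3, p_4 = 3*41 + 13 = 136, q_4 = 3*22 + 7 = 73.

1/1, 2/1, 13/7, 41/22, 136/73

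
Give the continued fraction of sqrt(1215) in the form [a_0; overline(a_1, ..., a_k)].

[34; overline(1, 5, 1, 68)]

Write x_i = (sqrt(1215) + m_i)/d_i with (m_0, d_0) = (0, 1). a_0 = floor(sqrt(1215)) = 34, since 34^2 = 1156 <= 1215 < 1225 = 35^2.
Iterate m_{i+1} = d_i*a_i - m_i, d_{i+1} = (1215 - m_{i+1}^2)/d_i, a_{i+1} = floor((a_0 + m_{i+1})/d_{i+1}):
  m_1 = 1*34 - 0 = 34, d_1 = (1215 - 34^2)/1 = 59/1 = 59, a_1 = floor((34 + 34)/59) = 1.
  m_2 = 59*1 - 34 = 25, d_2 = (1215 - 25^2)/59 = 590/59 = 10, a_2 = floor((34 + 25)/10) = 5.
  m_3 = 10*5 - 25 = 25, d_3 = (1215 - 25^2)/10 = 590/10 = 59, a_3 = floor((34 + 25)/59) = 1.
  m_4 = 59*1 - 25 = 34, d_4 = (1215 - 34^2)/59 = 59/59 = 1, a_4 = floor((34 + 34)/1) = 68.
  m_5 = 1*68 - 34 = 34, d_5 = (1215 - 34^2)/1 = 59/1 = 59: (m_5, d_5) = (m_1, d_1) = (34, 59), so from here the quotients repeat a_1, ..., a_4; the period length is 4.
Hence the expansion of sqrt(1215) is a_0 = 34 followed by the repeating block 1, 5, 1, 68 (period 4).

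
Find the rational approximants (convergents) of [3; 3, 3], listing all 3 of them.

3/1, 10/3, 33/10

Using the convergent recurrence p_i = a_i*p_{i-1} + p_{i-2}, q_i = a_i*q_{i-1} + q_{i-2} with p_{-2}=0, p_{-1}=1, q_{-2}=1, q_{-1}=0:
  i=0: a_0=3, p_0 = 3*1 + 0 = 3, q_0 = 3*0 + 1 = 1.
  i=1: a_1=3, p_1 = 3*3 + 1 = 10, q_1 = 3*1 + 0 = 3.
  i=2: a_2=3, p_2 = 3*10 + 3 = 33, q_2 = 3*3 + 1 = 10.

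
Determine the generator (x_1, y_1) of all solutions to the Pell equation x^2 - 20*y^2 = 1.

First expand sqrt(20) as a continued fraction. With x_i = (sqrt(20) + m_i)/d_i and (m_0, d_0) = (0, 1): a_0 = floor(sqrt(20)) = 4, since 4^2 = 16 <= 20 < 25 = 5^2.
Iterate m_{i+1} = d_i*a_i - m_i, d_{i+1} = (20 - m_{i+1}^2)/d_i, a_{i+1} = floor((a_0 + m_{i+1})/d_{i+1}):
  m_1 = 1*4 - 0 = 4, d_1 = (20 - 4^2)/1 = 4/1 = 4, a_1 = floor((4 + 4)/4) = 2.
  m_2 = 4*2 - 4 = 4, d_2 = (20 - 4^2)/4 = 4/4 = 1, a_2 = floor((4 + 4)/1) = 8.
  m_3 = 1*8 - 4 = 4, d_3 = (20 - 4^2)/1 = 4/1 = 4: (m_3, d_3) = (m_1, d_1) = (4, 4), so from here the quotients repeat a_1, a_2; the period length is 2.
So sqrt(20) = [4; (2, 8)] with period length k = 2.
k is even, so the fundamental solution of x^2 - 20y^2 = 1 is (p_{k-1}, q_{k-1}) = (p_1, q_1); compute convergents through index 1.
Convergents (p_i = a_i*p_{i-1} + p_{i-2}, q_i = a_i*q_{i-1} + q_{i-2} with p_{-2}=0, p_{-1}=1, q_{-2}=1, q_{-1}=0):
  i=0: a_0=4, p_0 = 4*1 + 0 = 4, q_0 = 4*0 + 1 = 1.
  i=1: a_1=2, p_1 = 2*4 + 1 = 9, q_1 = 2*1 + 0 = 2.
Check: 9^2 - 20*2^2 = 81 - 80 = 1, so (x, y) = (9, 2) solves the equation, and by the theorem it is the least positive solution.

(x, y) = (9, 2)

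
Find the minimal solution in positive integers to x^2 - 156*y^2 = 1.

First expand sqrt(156) as a continued fraction. With x_i = (sqrt(156) + m_i)/d_i and (m_0, d_0) = (0, 1): a_0 = floor(sqrt(156)) = 12, since 12^2 = 144 <= 156 < 169 = 13^2.
Iterate m_{i+1} = d_i*a_i - m_i, d_{i+1} = (156 - m_{i+1}^2)/d_i, a_{i+1} = floor((a_0 + m_{i+1})/d_{i+1}):
  m_1 = 1*12 - 0 = 12, d_1 = (156 - 12^2)/1 = 12/1 = 12, a_1 = floor((12 + 12)/12) = 2.
  m_2 = 12*2 - 12 = 12, d_2 = (156 - 12^2)/12 = 12/12 = 1, a_2 = floor((12 + 12)/1) = 24.
  m_3 = 1*24 - 12 = 12, d_3 = (156 - 12^2)/1 = 12/1 = 12: (m_3, d_3) = (m_1, d_1) = (12, 12), so from here the quotients repeat a_1, a_2; the period length is 2.
So sqrt(156) = [12; (2, 24)] with period length k = 2.
k is even, so the fundamental solution of x^2 - 156y^2 = 1 is (p_{k-1}, q_{k-1}) = (p_1, q_1); compute convergents through index 1.
Convergents (p_i = a_i*p_{i-1} + p_{i-2}, q_i = a_i*q_{i-1} + q_{i-2} with p_{-2}=0, p_{-1}=1, q_{-2}=1, q_{-1}=0):
  i=0: a_0=12, p_0 = 12*1 + 0 = 12, q_0 = 12*0 + 1 = 1.
  i=1: a_1=2, p_1 = 2*12 + 1 = 25, q_1 = 2*1 + 0 = 2.
Check: 25^2 - 156*2^2 = 625 - 624 = 1, so (x, y) = (25, 2) solves the equation, and by the theorem it is the least positive solution.

(x, y) = (25, 2)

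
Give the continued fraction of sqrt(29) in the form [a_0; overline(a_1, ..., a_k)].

Write x_i = (sqrt(29) + m_i)/d_i with (m_0, d_0) = (0, 1). a_0 = floor(sqrt(29)) = 5, since 5^2 = 25 <= 29 < 36 = 6^2.
Iterate m_{i+1} = d_i*a_i - m_i, d_{i+1} = (29 - m_{i+1}^2)/d_i, a_{i+1} = floor((a_0 + m_{i+1})/d_{i+1}):
  m_1 = 1*5 - 0 = 5, d_1 = (29 - 5^2)/1 = 4/1 = 4, a_1 = floor((5 + 5)/4) = 2.
  m_2 = 4*2 - 5 = 3, d_2 = (29 - 3^2)/4 = 20/4 = 5, a_2 = floor((5 + 3)/5) = 1.
  m_3 = 5*1 - 3 = 2, d_3 = (29 - 2^2)/5 = 25/5 = 5, a_3 = floor((5 + 2)/5) = 1.
  m_4 = 5*1 - 2 = 3, d_4 = (29 - 3^2)/5 = 20/5 = 4, a_4 = floor((5 + 3)/4) = 2.
  m_5 = 4*2 - 3 = 5, d_5 = (29 - 5^2)/4 = 4/4 = 1, a_5 = floor((5 + 5)/1) = 10.
  m_6 = 1*10 - 5 = 5, d_6 = (29 - 5^2)/1 = 4/1 = 4: (m_6, d_6) = (m_1, d_1) = (5, 4), so from here the quotients repeat a_1, ..., a_5; the period length is 5.
Hence the expansion of sqrt(29) is a_0 = 5 followed by the repeating block 2, 1, 1, 2, 10 (period 5).

[5; overline(2, 1, 1, 2, 10)]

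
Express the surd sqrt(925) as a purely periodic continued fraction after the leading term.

Write x_i = (sqrt(925) + m_i)/d_i with (m_0, d_0) = (0, 1). a_0 = floor(sqrt(925)) = 30, since 30^2 = 900 <= 925 < 961 = 31^2.
Iterate m_{i+1} = d_i*a_i - m_i, d_{i+1} = (925 - m_{i+1}^2)/d_i, a_{i+1} = floor((a_0 + m_{i+1})/d_{i+1}):
  m_1 = 1*30 - 0 = 30, d_1 = (925 - 30^2)/1 = 25/1 = 25, a_1 = floor((30 + 30)/25) = 2.
  m_2 = 25*2 - 30 = 20, d_2 = (925 - 20^2)/25 = 525/25 = 21, a_2 = floor((30 + 20)/21) = 2.
  m_3 = 21*2 - 20 = 22, d_3 = (925 - 22^2)/21 = 441/21 = 21, a_3 = floor((30 + 22)/21) = 2.
  m_4 = 21*2 - 22 = 20, d_4 = (925 - 20^2)/21 = 525/21 = 25, a_4 = floor((30 + 20)/25) = 2.
  m_5 = 25*2 - 20 = 30, d_5 = (925 - 30^2)/25 = 25/25 = 1, a_5 = floor((30 + 30)/1) = 60.
  m_6 = 1*60 - 30 = 30, d_6 = (925 - 30^2)/1 = 25/1 = 25: (m_6, d_6) = (m_1, d_1) = (30, 25), so from here the quotients repeat a_1, ..., a_5; the period length is 5.
Hence the expansion of sqrt(925) is a_0 = 30 followed by the repeating block 2, 2, 2, 2, 60 (period 5).

[30; (2, 2, 2, 2, 60)]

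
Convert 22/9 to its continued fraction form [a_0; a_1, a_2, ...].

Run the Euclidean algorithm on 22 and 9; the successive quotients are the partial quotients a_0, a_1, ... (each step inverts the fractional part left over by the previous one):
  22 = 2*9 + 4, so a_0 = 2.
  9 = 2*4 + 1, so a_1 = 2.
  4 = 4*1 + 0, so a_2 = 4.
The remainder reaches 0 after 3 divisions, so the expansion has 3 partial quotients, read off in order.

[2; 2, 4]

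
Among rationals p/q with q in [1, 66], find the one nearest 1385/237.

187/32

Expand x = 1385/237 as a continued fraction with the Euclidean algorithm:
  1385 = 5*237 + 200, so a_0 = 5.
  237 = 1*200 + 37, so a_1 = 1.
  200 = 5*37 + 15, so a_2 = 5.
  37 = 2*15 + 7, so a_3 = 2.
  15 = 2*7 + 1, so a_4 = 2.
  7 = 7*1 + 0, so a_5 = 7.
so x = [5; 1, 5, 2, 2, 7].
Convergents (p_i = a_i*p_{i-1} + p_{i-2}, q_i = a_i*q_{i-1} + q_{i-2} with p_{-2}=0, p_{-1}=1, q_{-2}=1, q_{-1}=0), until the denominator exceeds 66:
  i=0: a_0=5, p_0 = 5*1 + 0 = 5, q_0 = 5*0 + 1 = 1.
  i=1: a_1=1, p_1 = 1*5 + 1 = 6, q_1 = 1*1 + 0 = 1.
  i=2: a_2=5, p_2 = 5*6 + 5 = 35, q_2 = 5*1 + 1 = 6.
  i=3: a_3=2, p_3 = 2*35 + 6 = 76, q_3 = 2*6 + 1 = 13.
  i=4: a_4=2, p_4 = 2*76 + 35 = 187, q_4 = 2*13 + 6 = 32.
  i=5: a_5=7, p_5 = 7*187 + 76 = 1385, q_5 = 7*32 + 13 = 237.
q_5 = 237 > 66, so the last convergent with denominator <= 66 is p_4/q_4 = 187/32.
The closest fraction with denominator <= 66 is either p_4/q_4 or the intermediate fraction (k*p_4 + p_3)/(k*q_4 + q_3) with the largest k >= 1 whose denominator stays <= 66; these approach x as k grows, and every other convergent or intermediate fraction in range is farther away.
Largest k: floor((66 - q_3)/q_4) = floor((66 - 13)/32) = 1.
That gives (1*187 + 76)/(1*32 + 13) = 263/45.
Compare the errors: |x - 187/32| = |1385*32 - 187*237|/(237*32) = 1/7584, and |x - 263/45| = |1385*45 - 263*237|/(237*45) = 6/10665.
Cross-multiplying, 1*10665 = 10665 < 45504 = 6*7584, so 1/7584 is smaller: the convergent 187/32 is closer to x than 263/45.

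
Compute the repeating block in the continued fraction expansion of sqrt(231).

[15; (5, 30)]

Write x_i = (sqrt(231) + m_i)/d_i with (m_0, d_0) = (0, 1). a_0 = floor(sqrt(231)) = 15, since 15^2 = 225 <= 231 < 256 = 16^2.
Iterate m_{i+1} = d_i*a_i - m_i, d_{i+1} = (231 - m_{i+1}^2)/d_i, a_{i+1} = floor((a_0 + m_{i+1})/d_{i+1}):
  m_1 = 1*15 - 0 = 15, d_1 = (231 - 15^2)/1 = 6/1 = 6, a_1 = floor((15 + 15)/6) = 5.
  m_2 = 6*5 - 15 = 15, d_2 = (231 - 15^2)/6 = 6/6 = 1, a_2 = floor((15 + 15)/1) = 30.
  m_3 = 1*30 - 15 = 15, d_3 = (231 - 15^2)/1 = 6/1 = 6: (m_3, d_3) = (m_1, d_1) = (15, 6), so from here the quotients repeat a_1, a_2; the period length is 2.
Hence the expansion of sqrt(231) is a_0 = 15 followed by the repeating block 5, 30 (period 2).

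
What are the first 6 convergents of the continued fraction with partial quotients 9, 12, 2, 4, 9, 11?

Using the convergent recurrence p_i = a_i*p_{i-1} + p_{i-2}, q_i = a_i*q_{i-1} + q_{i-2} with p_{-2}=0, p_{-1}=1, q_{-2}=1, q_{-1}=0:
  i=0: a_0=9, p_0 = 9*1 + 0 = 9, q_0 = 9*0 + 1 = 1.
  i=1: a_1=12, p_1 = 12*9 + 1 = 109, q_1 = 12*1 + 0 = 12.
  i=2: a_2=2, p_2 = 2*109 + 9 = 227, q_2 = 2*12 + 1 = 25.
  i=3: a_3=4, p_3 = 4*227 + 109 = 1017, q_3 = 4*25 + 12 = 112.
  i=4: a_4=9, p_4 = 9*1017 + 227 = 9380, q_4 = 9*112 + 25 = 1033.
  i=5: a_5=11, p_5 = 11*9380 + 1017 = 104197, q_5 = 11*1033 + 112 = 11475.

9/1, 109/12, 227/25, 1017/112, 9380/1033, 104197/11475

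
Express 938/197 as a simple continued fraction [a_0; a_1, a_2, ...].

[4; 1, 3, 5, 4, 2]

Run the Euclidean algorithm on 938 and 197; the successive quotients are the partial quotients a_0, a_1, ... (each step inverts the fractional part left over by the previous one):
  938 = 4*197 + 150, so a_0 = 4.
  197 = 1*150 + 47, so a_1 = 1.
  150 = 3*47 + 9, so a_2 = 3.
  47 = 5*9 + 2, so a_3 = 5.
  9 = 4*2 + 1, so a_4 = 4.
  2 = 2*1 + 0, so a_5 = 2.
The remainder reaches 0 after 6 divisions, so the expansion has 6 partial quotients, read off in order.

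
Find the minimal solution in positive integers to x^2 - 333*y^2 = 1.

First expand sqrt(333) as a continued fraction. With x_i = (sqrt(333) + m_i)/d_i and (m_0, d_0) = (0, 1): a_0 = floor(sqrt(333)) = 18, since 18^2 = 324 <= 333 < 361 = 19^2.
Iterate m_{i+1} = d_i*a_i - m_i, d_{i+1} = (333 - m_{i+1}^2)/d_i, a_{i+1} = floor((a_0 + m_{i+1})/d_{i+1}):
  m_1 = 1*18 - 0 = 18, d_1 = (333 - 18^2)/1 = 9/1 = 9, a_1 = floor((18 + 18)/9) = 4.
  m_2 = 9*4 - 18 = 18, d_2 = (333 - 18^2)/9 = 9/9 = 1, a_2 = floor((18 + 18)/1) = 36.
  m_3 = 1*36 - 18 = 18, d_3 = (333 - 18^2)/1 = 9/1 = 9: (m_3, d_3) = (m_1, d_1) = (18, 9), so from here the quotients repeat a_1, a_2; the period length is 2.
So sqrt(333) = [18; (4, 36)] with period length k = 2.
k is even, so the fundamental solution of x^2 - 333y^2 = 1 is (p_{k-1}, q_{k-1}) = (p_1, q_1); compute convergents through index 1.
Convergents (p_i = a_i*p_{i-1} + p_{i-2}, q_i = a_i*q_{i-1} + q_{i-2} with p_{-2}=0, p_{-1}=1, q_{-2}=1, q_{-1}=0):
  i=0: a_0=18, p_0 = 18*1 + 0 = 18, q_0 = 18*0 + 1 = 1.
  i=1: a_1=4, p_1 = 4*18 + 1 = 73, q_1 = 4*1 + 0 = 4.
Check: 73^2 - 333*4^2 = 5329 - 5328 = 1, so (x, y) = (73, 4) solves the equation, and by the theorem it is the least positive solution.

(x, y) = (73, 4)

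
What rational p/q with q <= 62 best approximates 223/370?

Expand x = 223/370 as a continued fraction with the Euclidean algorithm:
  223 = 0*370 + 223, so a_0 = 0.
  370 = 1*223 + 147, so a_1 = 1.
  223 = 1*147 + 76, so a_2 = 1.
  147 = 1*76 + 71, so a_3 = 1.
  76 = 1*71 + 5, so a_4 = 1.
  71 = 14*5 + 1, so a_5 = 14.
  5 = 5*1 + 0, so a_6 = 5.
so x = [0; 1, 1, 1, 1, 14, 5].
Convergents (p_i = a_i*p_{i-1} + p_{i-2}, q_i = a_i*q_{i-1} + q_{i-2} with p_{-2}=0, p_{-1}=1, q_{-2}=1, q_{-1}=0), until the denominator exceeds 62:
  i=0: a_0=0, p_0 = 0*1 + 0 = 0, q_0 = 0*0 + 1 = 1.
  i=1: a_1=1, p_1 = 1*0 + 1 = 1, q_1 = 1*1 + 0 = 1.
  i=2: a_2=1, p_2 = 1*1 + 0 = 1, q_2 = 1*1 + 1 = 2.
  i=3: a_3=1, p_3 = 1*1 + 1 = 2, q_3 = 1*2 + 1 = 3.
  i=4: a_4=1, p_4 = 1*2 + 1 = 3, q_4 = 1*3 + 2 = 5.
  i=5: a_5=14, p_5 = 14*3 + 2 = 44, q_5 = 14*5 + 3 = 73.
q_5 = 73 > 62, so the last convergent with denominator <= 62 is p_4/q_4 = 3/5.
The closest fraction with denominator <= 62 is either p_4/q_4 or the intermediate fraction (k*p_4 + p_3)/(k*q_4 + q_3) with the largest k >= 1 whose denominator stays <= 62; these approach x as k grows, and every other convergent or intermediate fraction in range is farther away.
Largest k: floor((62 - q_3)/q_4) = floor((62 - 3)/5) = 11.
That gives (11*3 + 2)/(11*5 + 3) = 35/58.
Compare the errors: |x - 3/5| = |223*5 - 3*370|/(370*5) = 5/1850, and |x - 35/58| = |223*58 - 35*370|/(370*58) = 16/21460.
Cross-multiplying, 16*1850 = 29600 < 107300 = 5*21460, so 16/21460 is smaller: the intermediate fraction 35/58 is closer to x than 3/5.

35/58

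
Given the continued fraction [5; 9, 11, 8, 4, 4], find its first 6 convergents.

Using the convergent recurrence p_i = a_i*p_{i-1} + p_{i-2}, q_i = a_i*q_{i-1} + q_{i-2} with p_{-2}=0, p_{-1}=1, q_{-2}=1, q_{-1}=0:
  i=0: a_0=5, p_0 = 5*1 + 0 = 5, q_0 = 5*0 + 1 = 1.
  i=1: a_1=9, p_1 = 9*5 + 1 = 46, q_1 = 9*1 + 0 = 9.
  i=2: a_2=11, p_2 = 11*46 + 5 = 511, q_2 = 11*9 + 1 = 100.
  i=3: a_3=8, p_3 = 8*511 + 46 = 4134, q_3 = 8*100 + 9 = 809.
  i=4: a_4=4, p_4 = 4*4134 + 511 = 17047, q_4 = 4*809 + 100 = 3336.
  i=5: a_5=4, p_5 = 4*17047 + 4134 = 72322, q_5 = 4*3336 + 809 = 14153.

5/1, 46/9, 511/100, 4134/809, 17047/3336, 72322/14153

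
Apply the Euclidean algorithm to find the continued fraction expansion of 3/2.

Run the Euclidean algorithm on 3 and 2; the successive quotients are the partial quotients a_0, a_1, ... (each step inverts the fractional part left over by the previous one):
  3 = 1*2 + 1, so a_0 = 1.
  2 = 2*1 + 0, so a_1 = 2.
The remainder reaches 0 after 2 divisions, so the expansion has 2 partial quotients, read off in order.

[1; 2]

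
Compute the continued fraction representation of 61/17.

[3; 1, 1, 2, 3]

Run the Euclidean algorithm on 61 and 17; the successive quotients are the partial quotients a_0, a_1, ... (each step inverts the fractional part left over by the previous one):
  61 = 3*17 + 10, so a_0 = 3.
  17 = 1*10 + 7, so a_1 = 1.
  10 = 1*7 + 3, so a_2 = 1.
  7 = 2*3 + 1, so a_3 = 2.
  3 = 3*1 + 0, so a_4 = 3.
The remainder reaches 0 after 5 divisions, so the expansion has 5 partial quotients, read off in order.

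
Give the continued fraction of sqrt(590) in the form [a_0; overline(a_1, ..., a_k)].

Write x_i = (sqrt(590) + m_i)/d_i with (m_0, d_0) = (0, 1). a_0 = floor(sqrt(590)) = 24, since 24^2 = 576 <= 590 < 625 = 25^2.
Iterate m_{i+1} = d_i*a_i - m_i, d_{i+1} = (590 - m_{i+1}^2)/d_i, a_{i+1} = floor((a_0 + m_{i+1})/d_{i+1}):
  m_1 = 1*24 - 0 = 24, d_1 = (590 - 24^2)/1 = 14/1 = 14, a_1 = floor((24 + 24)/14) = 3.
  m_2 = 14*3 - 24 = 18, d_2 = (590 - 18^2)/14 = 266/14 = 19, a_2 = floor((24 + 18)/19) = 2.
  m_3 = 19*2 - 18 = 20, d_3 = (590 - 20^2)/19 = 190/19 = 10, a_3 = floor((24 + 20)/10) = 4.
  m_4 = 10*4 - 20 = 20, d_4 = (590 - 20^2)/10 = 190/10 = 19, a_4 = floor((24 + 20)/19) = 2.
  m_5 = 19*2 - 20 = 18, d_5 = (590 - 18^2)/19 = 266/19 = 14, a_5 = floor((24 + 18)/14) = 3.
  m_6 = 14*3 - 18 = 24, d_6 = (590 - 24^2)/14 = 14/14 = 1, a_6 = floor((24 + 24)/1) = 48.
  m_7 = 1*48 - 24 = 24, d_7 = (590 - 24^2)/1 = 14/1 = 14: (m_7, d_7) = (m_1, d_1) = (24, 14), so from here the quotients repeat a_1, ..., a_6; the period length is 6.
Hence the expansion of sqrt(590) is a_0 = 24 followed by the repeating block 3, 2, 4, 2, 3, 48 (period 6).

[24; overline(3, 2, 4, 2, 3, 48)]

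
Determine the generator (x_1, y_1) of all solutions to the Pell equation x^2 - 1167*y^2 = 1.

(x, y) = (373828, 10943)

First expand sqrt(1167) as a continued fraction. With x_i = (sqrt(1167) + m_i)/d_i and (m_0, d_0) = (0, 1): a_0 = floor(sqrt(1167)) = 34, since 34^2 = 1156 <= 1167 < 1225 = 35^2.
Iterate m_{i+1} = d_i*a_i - m_i, d_{i+1} = (1167 - m_{i+1}^2)/d_i, a_{i+1} = floor((a_0 + m_{i+1})/d_{i+1}):
  m_1 = 1*34 - 0 = 34, d_1 = (1167 - 34^2)/1 = 11/1 = 11, a_1 = floor((34 + 34)/11) = 6.
  m_2 = 11*6 - 34 = 32, d_2 = (1167 - 32^2)/11 = 143/11 = 13, a_2 = floor((34 + 32)/13) = 5.
  m_3 = 13*5 - 32 = 33, d_3 = (1167 - 33^2)/13 = 78/13 = 6, a_3 = floor((34 + 33)/6) = 11.
  m_4 = 6*11 - 33 = 33, d_4 = (1167 - 33^2)/6 = 78/6 = 13, a_4 = floor((34 + 33)/13) = 5.
  m_5 = 13*5 - 33 = 32, d_5 = (1167 - 32^2)/13 = 143/13 = 11, a_5 = floor((34 + 32)/11) = 6.
  m_6 = 11*6 - 32 = 34, d_6 = (1167 - 34^2)/11 = 11/11 = 1, a_6 = floor((34 + 34)/1) = 68.
  m_7 = 1*68 - 34 = 34, d_7 = (1167 - 34^2)/1 = 11/1 = 11: (m_7, d_7) = (m_1, d_1) = (34, 11), so from here the quotients repeat a_1, ..., a_6; the period length is 6.
So sqrt(1167) = [34; (6, 5, 11, 5, 6, 68)] with period length k = 6.
k is even, so the fundamental solution of x^2 - 1167y^2 = 1 is (p_{k-1}, q_{k-1}) = (p_5, q_5); compute convergents through index 5.
Convergents (p_i = a_i*p_{i-1} + p_{i-2}, q_i = a_i*q_{i-1} + q_{i-2} with p_{-2}=0, p_{-1}=1, q_{-2}=1, q_{-1}=0):
  i=0: a_0=34, p_0 = 34*1 + 0 = 34, q_0 = 34*0 + 1 = 1.
  i=1: a_1=6, p_1 = 6*34 + 1 = 205, q_1 = 6*1 + 0 = 6.
  i=2: a_2=5, p_2 = 5*205 + 34 = 1059, q_2 = 5*6 + 1 = 31.
  i=3: a_3=11, p_3 = 11*1059 + 205 = 11854, q_3 = 11*31 + 6 = 347.
  i=4: a_4=5, p_4 = 5*11854 + 1059 = 60329, q_4 = 5*347 + 31 = 1766.
  i=5: a_5=6, p_5 = 6*60329 + 11854 = 373828, q_5 = 6*1766 + 347 = 10943.
Check: 373828^2 - 1167*10943^2 = 139747373584 - 139747373583 = 1, so (x, y) = (373828, 10943) solves the equation, and by the theorem it is the least positive solution.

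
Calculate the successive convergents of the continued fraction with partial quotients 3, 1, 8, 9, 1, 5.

Using the convergent recurrence p_i = a_i*p_{i-1} + p_{i-2}, q_i = a_i*q_{i-1} + q_{i-2} with p_{-2}=0, p_{-1}=1, q_{-2}=1, q_{-1}=0:
  i=0: a_0=3, p_0 = 3*1 + 0 = 3, q_0 = 3*0 + 1 = 1.
  i=1: a_1=1, p_1 = 1*3 + 1 = 4, q_1 = 1*1 + 0 = 1.
  i=2: a_2=8, p_2 = 8*4 + 3 = 35, q_2 = 8*1 + 1 = 9.
  i=3: a_3=9, p_3 = 9*35 + 4 = 319, q_3 = 9*9 + 1 = 82.
  i=4: a_4=1, p_4 = 1*319 + 35 = 354, q_4 = 1*82 + 9 = 91.
  i=5: a_5=5, p_5 = 5*354 + 319 = 2089, q_5 = 5*91 + 82 = 537.

3/1, 4/1, 35/9, 319/82, 354/91, 2089/537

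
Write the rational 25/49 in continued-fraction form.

[0; 1, 1, 24]

Run the Euclidean algorithm on 25 and 49; the successive quotients are the partial quotients a_0, a_1, ... (each step inverts the fractional part left over by the previous one):
  25 = 0*49 + 25, so a_0 = 0.
  49 = 1*25 + 24, so a_1 = 1.
  25 = 1*24 + 1, so a_2 = 1.
  24 = 24*1 + 0, so a_3 = 24.
The remainder reaches 0 after 4 divisions, so the expansion has 4 partial quotients, read off in order.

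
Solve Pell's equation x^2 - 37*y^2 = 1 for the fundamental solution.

(x, y) = (73, 12)

First expand sqrt(37) as a continued fraction. With x_i = (sqrt(37) + m_i)/d_i and (m_0, d_0) = (0, 1): a_0 = floor(sqrt(37)) = 6, since 6^2 = 36 <= 37 < 49 = 7^2.
Iterate m_{i+1} = d_i*a_i - m_i, d_{i+1} = (37 - m_{i+1}^2)/d_i, a_{i+1} = floor((a_0 + m_{i+1})/d_{i+1}):
  m_1 = 1*6 - 0 = 6, d_1 = (37 - 6^2)/1 = 1/1 = 1, a_1 = floor((6 + 6)/1) = 12.
  m_2 = 1*12 - 6 = 6, d_2 = (37 - 6^2)/1 = 1/1 = 1: (m_2, d_2) = (m_1, d_1) = (6, 1), so from here the quotient a_1 repeats; the period length is 1.
So sqrt(37) = [6; (12)] with period length k = 1.
k is odd, so (p_{k-1}, q_{k-1}) only solves x^2 - 37y^2 = -1 and the fundamental solution of x^2 - 37y^2 = 1 is (p_{2k-1}, q_{2k-1}) = (p_1, q_1); compute convergents through index 1, running through the period twice.
Convergents (p_i = a_i*p_{i-1} + p_{i-2}, q_i = a_i*q_{i-1} + q_{i-2} with p_{-2}=0, p_{-1}=1, q_{-2}=1, q_{-1}=0):
  i=0: a_0=6, p_0 = 6*1 + 0 = 6, q_0 = 6*0 + 1 = 1.
  i=1: a_1=12, p_1 = 12*6 + 1 = 73, q_1 = 12*1 + 0 = 12.
Indeed p_0^2 - 37*q_0^2 = 36 - 37 = -1, not +1.
Check: 73^2 - 37*12^2 = 5329 - 5328 = 1, so (x, y) = (73, 12) solves the equation, and by the theorem it is the least positive solution.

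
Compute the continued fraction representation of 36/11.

[3; 3, 1, 2]

Run the Euclidean algorithm on 36 and 11; the successive quotients are the partial quotients a_0, a_1, ... (each step inverts the fractional part left over by the previous one):
  36 = 3*11 + 3, so a_0 = 3.
  11 = 3*3 + 2, so a_1 = 3.
  3 = 1*2 + 1, so a_2 = 1.
  2 = 2*1 + 0, so a_3 = 2.
The remainder reaches 0 after 4 divisions, so the expansion has 4 partial quotients, read off in order.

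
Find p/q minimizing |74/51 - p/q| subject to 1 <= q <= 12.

16/11

Expand x = 74/51 as a continued fraction with the Euclidean algorithm:
  74 = 1*51 + 23, so a_0 = 1.
  51 = 2*23 + 5, so a_1 = 2.
  23 = 4*5 + 3, so a_2 = 4.
  5 = 1*3 + 2, so a_3 = 1.
  3 = 1*2 + 1, so a_4 = 1.
  2 = 2*1 + 0, so a_5 = 2.
so x = [1; 2, 4, 1, 1, 2].
Convergents (p_i = a_i*p_{i-1} + p_{i-2}, q_i = a_i*q_{i-1} + q_{i-2} with p_{-2}=0, p_{-1}=1, q_{-2}=1, q_{-1}=0), until the denominator exceeds 12:
  i=0: a_0=1, p_0 = 1*1 + 0 = 1, q_0 = 1*0 + 1 = 1.
  i=1: a_1=2, p_1 = 2*1 + 1 = 3, q_1 = 2*1 + 0 = 2.
  i=2: a_2=4, p_2 = 4*3 + 1 = 13, q_2 = 4*2 + 1 = 9.
  i=3: a_3=1, p_3 = 1*13 + 3 = 16, q_3 = 1*9 + 2 = 11.
  i=4: a_4=1, p_4 = 1*16 + 13 = 29, q_4 = 1*11 + 9 = 20.
q_4 = 20 > 12, so the last convergent with denominator <= 12 is p_3/q_3 = 16/11.
The closest fraction with denominator <= 12 is either p_3/q_3 or the intermediate fraction (k*p_3 + p_2)/(k*q_3 + q_2) with the largest k >= 1 whose denominator stays <= 12; these approach x as k grows, and every other convergent or intermediate fraction in range is farther away.
Largest k: floor((12 - q_2)/q_3) = floor((12 - 9)/11) = 0.
Since k = 0, no intermediate fraction beyond p_3/q_3 has denominator <= 12, so the convergent 16/11 is the closest (its error is |74*11 - 16*51|/(51*11) = 2/561).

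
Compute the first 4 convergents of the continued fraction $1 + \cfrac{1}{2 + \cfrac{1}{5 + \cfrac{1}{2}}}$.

1/1, 3/2, 16/11, 35/24

Using the convergent recurrence p_i = a_i*p_{i-1} + p_{i-2}, q_i = a_i*q_{i-1} + q_{i-2} with p_{-2}=0, p_{-1}=1, q_{-2}=1, q_{-1}=0:
  i=0: a_0=1, p_0 = 1*1 + 0 = 1, q_0 = 1*0 + 1 = 1.
  i=1: a_1=2, p_1 = 2*1 + 1 = 3, q_1 = 2*1 + 0 = 2.
  i=2: a_2=5, p_2 = 5*3 + 1 = 16, q_2 = 5*2 + 1 = 11.
  i=3: a_3=2, p_3 = 2*16 + 3 = 35, q_3 = 2*11 + 2 = 24.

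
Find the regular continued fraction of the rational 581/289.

[2; 96, 3]

Run the Euclidean algorithm on 581 and 289; the successive quotients are the partial quotients a_0, a_1, ... (each step inverts the fractional part left over by the previous one):
  581 = 2*289 + 3, so a_0 = 2.
  289 = 96*3 + 1, so a_1 = 96.
  3 = 3*1 + 0, so a_2 = 3.
The remainder reaches 0 after 3 divisions, so the expansion has 3 partial quotients, read off in order.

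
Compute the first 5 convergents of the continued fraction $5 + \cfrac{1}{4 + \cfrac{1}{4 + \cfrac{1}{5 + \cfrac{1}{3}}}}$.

Using the convergent recurrence p_i = a_i*p_{i-1} + p_{i-2}, q_i = a_i*q_{i-1} + q_{i-2} with p_{-2}=0, p_{-1}=1, q_{-2}=1, q_{-1}=0:
  i=0: a_0=5, p_0 = 5*1 + 0 = 5, q_0 = 5*0 + 1 = 1.
  i=1: a_1=4, p_1 = 4*5 + 1 = 21, q_1 = 4*1 + 0 = 4.
  i=2: a_2=4, p_2 = 4*21 + 5 = 89, q_2 = 4*4 + 1 = 17.
  i=3: a_3=5, p_3 = 5*89 + 21 = 466, q_3 = 5*17 + 4 = 89.
  i=4: a_4=3, p_4 = 3*466 + 89 = 1487, q_4 = 3*89 + 17 = 284.

5/1, 21/4, 89/17, 466/89, 1487/284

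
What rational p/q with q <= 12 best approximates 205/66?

Expand x = 205/66 as a continued fraction with the Euclidean algorithm:
  205 = 3*66 + 7, so a_0 = 3.
  66 = 9*7 + 3, so a_1 = 9.
  7 = 2*3 + 1, so a_2 = 2.
  3 = 3*1 + 0, so a_3 = 3.
so x = [3; 9, 2, 3].
Convergents (p_i = a_i*p_{i-1} + p_{i-2}, q_i = a_i*q_{i-1} + q_{i-2} with p_{-2}=0, p_{-1}=1, q_{-2}=1, q_{-1}=0), until the denominator exceeds 12:
  i=0: a_0=3, p_0 = 3*1 + 0 = 3, q_0 = 3*0 + 1 = 1.
  i=1: a_1=9, p_1 = 9*3 + 1 = 28, q_1 = 9*1 + 0 = 9.
  i=2: a_2=2, p_2 = 2*28 + 3 = 59, q_2 = 2*9 + 1 = 19.
q_2 = 19 > 12, so the last convergent with denominator <= 12 is p_1/q_1 = 28/9.
The closest fraction with denominator <= 12 is either p_1/q_1 or the intermediate fraction (k*p_1 + p_0)/(k*q_1 + q_0) with the largest k >= 1 whose denominator stays <= 12; these approach x as k grows, and every other convergent or intermediate fraction in range is farther away.
Largest k: floor((12 - q_0)/q_1) = floor((12 - 1)/9) = 1.
That gives (1*28 + 3)/(1*9 + 1) = 31/10.
Compare the errors: |x - 28/9| = |205*9 - 28*66|/(66*9) = 3/594, and |x - 31/10| = |205*10 - 31*66|/(66*10) = 4/660.
Cross-multiplying, 3*660 = 1980 < 2376 = 4*594, so 3/594 is smaller: the convergent 28/9 is closer to x than 31/10.

28/9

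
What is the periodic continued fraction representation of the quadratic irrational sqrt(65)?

Write x_i = (sqrt(65) + m_i)/d_i with (m_0, d_0) = (0, 1). a_0 = floor(sqrt(65)) = 8, since 8^2 = 64 <= 65 < 81 = 9^2.
Iterate m_{i+1} = d_i*a_i - m_i, d_{i+1} = (65 - m_{i+1}^2)/d_i, a_{i+1} = floor((a_0 + m_{i+1})/d_{i+1}):
  m_1 = 1*8 - 0 = 8, d_1 = (65 - 8^2)/1 = 1/1 = 1, a_1 = floor((8 + 8)/1) = 16.
  m_2 = 1*16 - 8 = 8, d_2 = (65 - 8^2)/1 = 1/1 = 1: (m_2, d_2) = (m_1, d_1) = (8, 1), so from here the quotient a_1 repeats; the period length is 1.
Hence the expansion of sqrt(65) is a_0 = 8 followed by the repeating block 16 (period 1).

[8; (16)]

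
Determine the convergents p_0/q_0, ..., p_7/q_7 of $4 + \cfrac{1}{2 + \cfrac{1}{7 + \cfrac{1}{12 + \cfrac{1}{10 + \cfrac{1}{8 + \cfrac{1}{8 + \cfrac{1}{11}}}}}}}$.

4/1, 9/2, 67/15, 813/182, 8197/1835, 66389/14862, 539309/120731, 5998788/1342903

Using the convergent recurrence p_i = a_i*p_{i-1} + p_{i-2}, q_i = a_i*q_{i-1} + q_{i-2} with p_{-2}=0, p_{-1}=1, q_{-2}=1, q_{-1}=0:
  i=0: a_0=4, p_0 = 4*1 + 0 = 4, q_0 = 4*0 + 1 = 1.
  i=1: a_1=2, p_1 = 2*4 + 1 = 9, q_1 = 2*1 + 0 = 2.
  i=2: a_2=7, p_2 = 7*9 + 4 = 67, q_2 = 7*2 + 1 = 15.
  i=3: a_3=12, p_3 = 12*67 + 9 = 813, q_3 = 12*15 + 2 = 182.
  i=4: a_4=10, p_4 = 10*813 + 67 = 8197, q_4 = 10*182 + 15 = 1835.
  i=5: a_5=8, p_5 = 8*8197 + 813 = 66389, q_5 = 8*1835 + 182 = 14862.
  i=6: a_6=8, p_6 = 8*66389 + 8197 = 539309, q_6 = 8*14862 + 1835 = 120731.
  i=7: a_7=11, p_7 = 11*539309 + 66389 = 5998788, q_7 = 11*120731 + 14862 = 1342903.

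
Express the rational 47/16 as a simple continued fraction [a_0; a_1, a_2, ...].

[2; 1, 15]

Run the Euclidean algorithm on 47 and 16; the successive quotients are the partial quotients a_0, a_1, ... (each step inverts the fractional part left over by the previous one):
  47 = 2*16 + 15, so a_0 = 2.
  16 = 1*15 + 1, so a_1 = 1.
  15 = 15*1 + 0, so a_2 = 15.
The remainder reaches 0 after 3 divisions, so the expansion has 3 partial quotients, read off in order.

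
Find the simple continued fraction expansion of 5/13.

Run the Euclidean algorithm on 5 and 13; the successive quotients are the partial quotients a_0, a_1, ... (each step inverts the fractional part left over by the previous one):
  5 = 0*13 + 5, so a_0 = 0.
  13 = 2*5 + 3, so a_1 = 2.
  5 = 1*3 + 2, so a_2 = 1.
  3 = 1*2 + 1, so a_3 = 1.
  2 = 2*1 + 0, so a_4 = 2.
The remainder reaches 0 after 5 divisions, so the expansion has 5 partial quotients, read off in order.

[0; 2, 1, 1, 2]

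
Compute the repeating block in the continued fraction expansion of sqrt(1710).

[41; (2, 1, 5, 4, 5, 1, 2, 82)]

Write x_i = (sqrt(1710) + m_i)/d_i with (m_0, d_0) = (0, 1). a_0 = floor(sqrt(1710)) = 41, since 41^2 = 1681 <= 1710 < 1764 = 42^2.
Iterate m_{i+1} = d_i*a_i - m_i, d_{i+1} = (1710 - m_{i+1}^2)/d_i, a_{i+1} = floor((a_0 + m_{i+1})/d_{i+1}):
  m_1 = 1*41 - 0 = 41, d_1 = (1710 - 41^2)/1 = 29/1 = 29, a_1 = floor((41 + 41)/29) = 2.
  m_2 = 29*2 - 41 = 17, d_2 = (1710 - 17^2)/29 = 1421/29 = 49, a_2 = floor((41 + 17)/49) = 1.
  m_3 = 49*1 - 17 = 32, d_3 = (1710 - 32^2)/49 = 686/49 = 14, a_3 = floor((41 + 32)/14) = 5.
  m_4 = 14*5 - 32 = 38, d_4 = (1710 - 38^2)/14 = 266/14 = 19, a_4 = floor((41 + 38)/19) = 4.
  m_5 = 19*4 - 38 = 38, d_5 = (1710 - 38^2)/19 = 266/19 = 14, a_5 = floor((41 + 38)/14) = 5.
  m_6 = 14*5 - 38 = 32, d_6 = (1710 - 32^2)/14 = 686/14 = 49, a_6 = floor((41 + 32)/49) = 1.
  m_7 = 49*1 - 32 = 17, d_7 = (1710 - 17^2)/49 = 1421/49 = 29, a_7 = floor((41 + 17)/29) = 2.
  m_8 = 29*2 - 17 = 41, d_8 = (1710 - 41^2)/29 = 29/29 = 1, a_8 = floor((41 + 41)/1) = 82.
  m_9 = 1*82 - 41 = 41, d_9 = (1710 - 41^2)/1 = 29/1 = 29: (m_9, d_9) = (m_1, d_1) = (41, 29), so from here the quotients repeat a_1, ..., a_8; the period length is 8.
Hence the expansion of sqrt(1710) is a_0 = 41 followed by the repeating block 2, 1, 5, 4, 5, 1, 2, 82 (period 8).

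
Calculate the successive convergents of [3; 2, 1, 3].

3/1, 7/2, 10/3, 37/11

Using the convergent recurrence p_i = a_i*p_{i-1} + p_{i-2}, q_i = a_i*q_{i-1} + q_{i-2} with p_{-2}=0, p_{-1}=1, q_{-2}=1, q_{-1}=0:
  i=0: a_0=3, p_0 = 3*1 + 0 = 3, q_0 = 3*0 + 1 = 1.
  i=1: a_1=2, p_1 = 2*3 + 1 = 7, q_1 = 2*1 + 0 = 2.
  i=2: a_2=1, p_2 = 1*7 + 3 = 10, q_2 = 1*2 + 1 = 3.
  i=3: a_3=3, p_3 = 3*10 + 7 = 37, q_3 = 3*3 + 2 = 11.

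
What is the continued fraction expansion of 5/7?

[0; 1, 2, 2]

Run the Euclidean algorithm on 5 and 7; the successive quotients are the partial quotients a_0, a_1, ... (each step inverts the fractional part left over by the previous one):
  5 = 0*7 + 5, so a_0 = 0.
  7 = 1*5 + 2, so a_1 = 1.
  5 = 2*2 + 1, so a_2 = 2.
  2 = 2*1 + 0, so a_3 = 2.
The remainder reaches 0 after 4 divisions, so the expansion has 4 partial quotients, read off in order.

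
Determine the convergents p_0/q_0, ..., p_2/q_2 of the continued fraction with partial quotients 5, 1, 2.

Using the convergent recurrence p_i = a_i*p_{i-1} + p_{i-2}, q_i = a_i*q_{i-1} + q_{i-2} with p_{-2}=0, p_{-1}=1, q_{-2}=1, q_{-1}=0:
  i=0: a_0=5, p_0 = 5*1 + 0 = 5, q_0 = 5*0 + 1 = 1.
  i=1: a_1=1, p_1 = 1*5 + 1 = 6, q_1 = 1*1 + 0 = 1.
  i=2: a_2=2, p_2 = 2*6 + 5 = 17, q_2 = 2*1 + 1 = 3.

5/1, 6/1, 17/3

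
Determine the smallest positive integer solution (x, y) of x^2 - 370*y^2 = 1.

(x, y) = (213859, 11118)

First expand sqrt(370) as a continued fraction. With x_i = (sqrt(370) + m_i)/d_i and (m_0, d_0) = (0, 1): a_0 = floor(sqrt(370)) = 19, since 19^2 = 361 <= 370 < 400 = 20^2.
Iterate m_{i+1} = d_i*a_i - m_i, d_{i+1} = (370 - m_{i+1}^2)/d_i, a_{i+1} = floor((a_0 + m_{i+1})/d_{i+1}):
  m_1 = 1*19 - 0 = 19, d_1 = (370 - 19^2)/1 = 9/1 = 9, a_1 = floor((19 + 19)/9) = 4.
  m_2 = 9*4 - 19 = 17, d_2 = (370 - 17^2)/9 = 81/9 = 9, a_2 = floor((19 + 17)/9) = 4.
  m_3 = 9*4 - 17 = 19, d_3 = (370 - 19^2)/9 = 9/9 = 1, a_3 = floor((19 + 19)/1) = 38.
  m_4 = 1*38 - 19 = 19, d_4 = (370 - 19^2)/1 = 9/1 = 9: (m_4, d_4) = (m_1, d_1) = (19, 9), so from here the quotients repeat a_1, ..., a_3; the period length is 3.
So sqrt(370) = [19; (4, 4, 38)] with period length k = 3.
k is odd, so (p_{k-1}, q_{k-1}) only solves x^2 - 370y^2 = -1 and the fundamental solution of x^2 - 370y^2 = 1 is (p_{2k-1}, q_{2k-1}) = (p_5, q_5); compute convergents through index 5, running through the period twice.
Convergents (p_i = a_i*p_{i-1} + p_{i-2}, q_i = a_i*q_{i-1} + q_{i-2} with p_{-2}=0, p_{-1}=1, q_{-2}=1, q_{-1}=0):
  i=0: a_0=19, p_0 = 19*1 + 0 = 19, q_0 = 19*0 + 1 = 1.
  i=1: a_1=4, p_1 = 4*19 + 1 = 77, q_1 = 4*1 + 0 = 4.
  i=2: a_2=4, p_2 = 4*77 + 19 = 327, q_2 = 4*4 + 1 = 17.
  i=3: a_3=38, p_3 = 38*327 + 77 = 12503, q_3 = 38*17 + 4 = 650.
  i=4: a_4=4, p_4 = 4*12503 + 327 = 50339, q_4 = 4*650 + 17 = 2617.
  i=5: a_5=4, p_5 = 4*50339 + 12503 = 213859, q_5 = 4*2617 + 650 = 11118.
Indeed p_2^2 - 370*q_2^2 = 106929 - 106930 = -1, not +1.
Check: 213859^2 - 370*11118^2 = 45735671881 - 45735671880 = 1, so (x, y) = (213859, 11118) solves the equation, and by the theorem it is the least positive solution.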